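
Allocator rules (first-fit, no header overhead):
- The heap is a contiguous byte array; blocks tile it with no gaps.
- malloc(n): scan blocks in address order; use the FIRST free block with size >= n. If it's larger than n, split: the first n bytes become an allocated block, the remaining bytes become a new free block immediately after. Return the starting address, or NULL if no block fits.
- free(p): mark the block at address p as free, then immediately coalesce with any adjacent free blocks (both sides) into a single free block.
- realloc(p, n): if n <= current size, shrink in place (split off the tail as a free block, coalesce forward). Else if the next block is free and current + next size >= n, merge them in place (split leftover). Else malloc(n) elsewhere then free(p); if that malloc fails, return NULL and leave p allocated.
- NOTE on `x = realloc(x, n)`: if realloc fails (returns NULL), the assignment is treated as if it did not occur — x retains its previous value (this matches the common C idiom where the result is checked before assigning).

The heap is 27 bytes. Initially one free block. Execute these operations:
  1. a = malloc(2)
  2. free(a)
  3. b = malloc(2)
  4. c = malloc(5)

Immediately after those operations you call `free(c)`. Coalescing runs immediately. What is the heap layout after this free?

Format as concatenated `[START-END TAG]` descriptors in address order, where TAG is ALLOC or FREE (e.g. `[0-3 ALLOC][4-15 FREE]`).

Op 1: a = malloc(2) -> a = 0; heap: [0-1 ALLOC][2-26 FREE]
Op 2: free(a) -> (freed a); heap: [0-26 FREE]
Op 3: b = malloc(2) -> b = 0; heap: [0-1 ALLOC][2-26 FREE]
Op 4: c = malloc(5) -> c = 2; heap: [0-1 ALLOC][2-6 ALLOC][7-26 FREE]
free(c): c = 2 -> block [2-6 ALLOC]; mark free, coalesce with adjacent free neighbors -> [0-1 ALLOC][2-26 FREE]

Answer: [0-1 ALLOC][2-26 FREE]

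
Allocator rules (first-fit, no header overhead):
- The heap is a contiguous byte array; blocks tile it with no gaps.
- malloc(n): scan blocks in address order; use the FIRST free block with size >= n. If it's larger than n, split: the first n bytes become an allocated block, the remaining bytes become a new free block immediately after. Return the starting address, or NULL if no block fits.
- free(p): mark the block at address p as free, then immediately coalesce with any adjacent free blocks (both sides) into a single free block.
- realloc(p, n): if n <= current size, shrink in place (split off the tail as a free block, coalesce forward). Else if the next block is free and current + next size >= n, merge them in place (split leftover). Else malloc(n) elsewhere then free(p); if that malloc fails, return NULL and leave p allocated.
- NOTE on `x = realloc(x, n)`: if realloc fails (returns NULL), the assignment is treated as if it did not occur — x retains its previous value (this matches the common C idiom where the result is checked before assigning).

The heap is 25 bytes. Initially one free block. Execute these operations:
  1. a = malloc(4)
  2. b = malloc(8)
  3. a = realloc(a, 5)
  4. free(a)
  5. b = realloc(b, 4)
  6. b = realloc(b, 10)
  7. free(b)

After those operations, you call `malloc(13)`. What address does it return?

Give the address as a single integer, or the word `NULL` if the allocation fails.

Answer: 0

Derivation:
Op 1: a = malloc(4) -> a = 0; heap: [0-3 ALLOC][4-24 FREE]
Op 2: b = malloc(8) -> b = 4; heap: [0-3 ALLOC][4-11 ALLOC][12-24 FREE]
Op 3: a = realloc(a, 5) -> a = 12; heap: [0-3 FREE][4-11 ALLOC][12-16 ALLOC][17-24 FREE]
Op 4: free(a) -> (freed a); heap: [0-3 FREE][4-11 ALLOC][12-24 FREE]
Op 5: b = realloc(b, 4) -> b = 4; heap: [0-3 FREE][4-7 ALLOC][8-24 FREE]
Op 6: b = realloc(b, 10) -> b = 4; heap: [0-3 FREE][4-13 ALLOC][14-24 FREE]
Op 7: free(b) -> (freed b); heap: [0-24 FREE]
malloc(13): first-fit scan over [0-24 FREE] -> 0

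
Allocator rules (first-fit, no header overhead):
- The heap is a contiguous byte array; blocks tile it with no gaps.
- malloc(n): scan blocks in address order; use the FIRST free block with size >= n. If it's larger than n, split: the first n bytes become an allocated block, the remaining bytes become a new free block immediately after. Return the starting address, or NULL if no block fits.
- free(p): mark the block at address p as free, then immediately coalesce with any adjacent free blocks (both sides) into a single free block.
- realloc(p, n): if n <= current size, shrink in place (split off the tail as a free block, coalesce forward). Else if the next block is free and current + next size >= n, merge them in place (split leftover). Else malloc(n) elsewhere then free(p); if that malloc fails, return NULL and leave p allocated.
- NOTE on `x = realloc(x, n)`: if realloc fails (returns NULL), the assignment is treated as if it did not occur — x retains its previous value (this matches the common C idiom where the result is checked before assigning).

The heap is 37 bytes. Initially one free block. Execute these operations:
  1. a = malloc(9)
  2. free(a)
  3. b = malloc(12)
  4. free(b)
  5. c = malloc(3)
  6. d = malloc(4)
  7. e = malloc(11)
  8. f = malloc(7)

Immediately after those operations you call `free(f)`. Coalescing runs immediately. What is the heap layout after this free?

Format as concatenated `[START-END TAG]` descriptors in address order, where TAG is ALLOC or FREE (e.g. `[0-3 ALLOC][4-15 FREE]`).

Answer: [0-2 ALLOC][3-6 ALLOC][7-17 ALLOC][18-36 FREE]

Derivation:
Op 1: a = malloc(9) -> a = 0; heap: [0-8 ALLOC][9-36 FREE]
Op 2: free(a) -> (freed a); heap: [0-36 FREE]
Op 3: b = malloc(12) -> b = 0; heap: [0-11 ALLOC][12-36 FREE]
Op 4: free(b) -> (freed b); heap: [0-36 FREE]
Op 5: c = malloc(3) -> c = 0; heap: [0-2 ALLOC][3-36 FREE]
Op 6: d = malloc(4) -> d = 3; heap: [0-2 ALLOC][3-6 ALLOC][7-36 FREE]
Op 7: e = malloc(11) -> e = 7; heap: [0-2 ALLOC][3-6 ALLOC][7-17 ALLOC][18-36 FREE]
Op 8: f = malloc(7) -> f = 18; heap: [0-2 ALLOC][3-6 ALLOC][7-17 ALLOC][18-24 ALLOC][25-36 FREE]
free(f): f = 18 -> block [18-24 ALLOC]; mark free, coalesce with adjacent free neighbors -> [0-2 ALLOC][3-6 ALLOC][7-17 ALLOC][18-36 FREE]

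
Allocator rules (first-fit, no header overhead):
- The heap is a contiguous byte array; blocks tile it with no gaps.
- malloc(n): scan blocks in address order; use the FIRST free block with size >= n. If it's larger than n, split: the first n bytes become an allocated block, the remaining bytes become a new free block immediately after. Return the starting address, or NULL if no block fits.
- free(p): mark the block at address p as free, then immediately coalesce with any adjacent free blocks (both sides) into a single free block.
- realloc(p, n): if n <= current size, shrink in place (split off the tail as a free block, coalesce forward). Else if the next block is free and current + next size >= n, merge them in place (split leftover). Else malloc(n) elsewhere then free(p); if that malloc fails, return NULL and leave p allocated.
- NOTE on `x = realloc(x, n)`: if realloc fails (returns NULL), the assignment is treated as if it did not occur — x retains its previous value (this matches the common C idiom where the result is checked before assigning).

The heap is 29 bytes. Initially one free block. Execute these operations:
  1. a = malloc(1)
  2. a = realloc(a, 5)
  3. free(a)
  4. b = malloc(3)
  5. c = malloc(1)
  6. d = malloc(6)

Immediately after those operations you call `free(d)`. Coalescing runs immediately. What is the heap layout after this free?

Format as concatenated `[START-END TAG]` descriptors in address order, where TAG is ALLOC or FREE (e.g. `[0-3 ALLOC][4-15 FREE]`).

Op 1: a = malloc(1) -> a = 0; heap: [0-0 ALLOC][1-28 FREE]
Op 2: a = realloc(a, 5) -> a = 0; heap: [0-4 ALLOC][5-28 FREE]
Op 3: free(a) -> (freed a); heap: [0-28 FREE]
Op 4: b = malloc(3) -> b = 0; heap: [0-2 ALLOC][3-28 FREE]
Op 5: c = malloc(1) -> c = 3; heap: [0-2 ALLOC][3-3 ALLOC][4-28 FREE]
Op 6: d = malloc(6) -> d = 4; heap: [0-2 ALLOC][3-3 ALLOC][4-9 ALLOC][10-28 FREE]
free(d): d = 4 -> block [4-9 ALLOC]; mark free, coalesce with adjacent free neighbors -> [0-2 ALLOC][3-3 ALLOC][4-28 FREE]

Answer: [0-2 ALLOC][3-3 ALLOC][4-28 FREE]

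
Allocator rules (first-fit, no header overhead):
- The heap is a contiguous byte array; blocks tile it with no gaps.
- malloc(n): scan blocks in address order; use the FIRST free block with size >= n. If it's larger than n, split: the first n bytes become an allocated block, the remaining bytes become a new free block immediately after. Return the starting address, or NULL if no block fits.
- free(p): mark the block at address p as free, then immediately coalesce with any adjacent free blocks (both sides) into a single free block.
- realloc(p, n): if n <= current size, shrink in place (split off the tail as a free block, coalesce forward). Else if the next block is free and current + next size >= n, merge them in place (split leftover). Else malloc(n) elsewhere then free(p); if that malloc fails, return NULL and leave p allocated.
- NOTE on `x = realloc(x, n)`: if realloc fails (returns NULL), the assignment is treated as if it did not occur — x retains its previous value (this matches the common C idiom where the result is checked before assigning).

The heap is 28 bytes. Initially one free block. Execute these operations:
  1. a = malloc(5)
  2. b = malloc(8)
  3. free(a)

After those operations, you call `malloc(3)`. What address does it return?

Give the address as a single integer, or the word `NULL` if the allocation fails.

Op 1: a = malloc(5) -> a = 0; heap: [0-4 ALLOC][5-27 FREE]
Op 2: b = malloc(8) -> b = 5; heap: [0-4 ALLOC][5-12 ALLOC][13-27 FREE]
Op 3: free(a) -> (freed a); heap: [0-4 FREE][5-12 ALLOC][13-27 FREE]
malloc(3): first-fit scan over [0-4 FREE][5-12 ALLOC][13-27 FREE] -> 0

Answer: 0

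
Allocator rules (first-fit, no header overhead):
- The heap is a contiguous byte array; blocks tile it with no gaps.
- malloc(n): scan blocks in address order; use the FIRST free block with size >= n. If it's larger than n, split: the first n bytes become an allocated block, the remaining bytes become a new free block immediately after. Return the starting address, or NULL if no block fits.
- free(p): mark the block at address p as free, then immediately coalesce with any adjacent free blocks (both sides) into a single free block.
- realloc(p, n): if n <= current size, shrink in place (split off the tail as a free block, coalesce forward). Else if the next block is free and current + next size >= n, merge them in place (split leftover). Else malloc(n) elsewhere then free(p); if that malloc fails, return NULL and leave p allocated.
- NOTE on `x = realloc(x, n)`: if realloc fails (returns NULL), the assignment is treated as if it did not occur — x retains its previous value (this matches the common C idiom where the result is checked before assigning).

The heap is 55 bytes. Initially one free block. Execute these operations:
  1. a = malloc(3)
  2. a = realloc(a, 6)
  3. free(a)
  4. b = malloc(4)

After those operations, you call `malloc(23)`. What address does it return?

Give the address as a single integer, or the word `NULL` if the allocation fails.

Answer: 4

Derivation:
Op 1: a = malloc(3) -> a = 0; heap: [0-2 ALLOC][3-54 FREE]
Op 2: a = realloc(a, 6) -> a = 0; heap: [0-5 ALLOC][6-54 FREE]
Op 3: free(a) -> (freed a); heap: [0-54 FREE]
Op 4: b = malloc(4) -> b = 0; heap: [0-3 ALLOC][4-54 FREE]
malloc(23): first-fit scan over [0-3 ALLOC][4-54 FREE] -> 4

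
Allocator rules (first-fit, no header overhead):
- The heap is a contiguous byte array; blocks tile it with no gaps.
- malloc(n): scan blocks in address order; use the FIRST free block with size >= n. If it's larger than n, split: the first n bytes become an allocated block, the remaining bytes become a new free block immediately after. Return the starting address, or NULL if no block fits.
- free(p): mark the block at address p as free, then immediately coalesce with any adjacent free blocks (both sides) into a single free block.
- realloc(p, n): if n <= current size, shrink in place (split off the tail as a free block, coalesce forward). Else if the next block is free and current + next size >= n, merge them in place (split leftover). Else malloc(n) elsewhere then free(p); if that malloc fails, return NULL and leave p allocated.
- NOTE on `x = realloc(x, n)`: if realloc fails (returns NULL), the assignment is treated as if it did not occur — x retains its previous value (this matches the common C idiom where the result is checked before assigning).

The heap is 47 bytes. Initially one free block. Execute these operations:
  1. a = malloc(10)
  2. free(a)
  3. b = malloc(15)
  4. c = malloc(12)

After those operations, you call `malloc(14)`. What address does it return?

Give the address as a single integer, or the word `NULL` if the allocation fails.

Answer: 27

Derivation:
Op 1: a = malloc(10) -> a = 0; heap: [0-9 ALLOC][10-46 FREE]
Op 2: free(a) -> (freed a); heap: [0-46 FREE]
Op 3: b = malloc(15) -> b = 0; heap: [0-14 ALLOC][15-46 FREE]
Op 4: c = malloc(12) -> c = 15; heap: [0-14 ALLOC][15-26 ALLOC][27-46 FREE]
malloc(14): first-fit scan over [0-14 ALLOC][15-26 ALLOC][27-46 FREE] -> 27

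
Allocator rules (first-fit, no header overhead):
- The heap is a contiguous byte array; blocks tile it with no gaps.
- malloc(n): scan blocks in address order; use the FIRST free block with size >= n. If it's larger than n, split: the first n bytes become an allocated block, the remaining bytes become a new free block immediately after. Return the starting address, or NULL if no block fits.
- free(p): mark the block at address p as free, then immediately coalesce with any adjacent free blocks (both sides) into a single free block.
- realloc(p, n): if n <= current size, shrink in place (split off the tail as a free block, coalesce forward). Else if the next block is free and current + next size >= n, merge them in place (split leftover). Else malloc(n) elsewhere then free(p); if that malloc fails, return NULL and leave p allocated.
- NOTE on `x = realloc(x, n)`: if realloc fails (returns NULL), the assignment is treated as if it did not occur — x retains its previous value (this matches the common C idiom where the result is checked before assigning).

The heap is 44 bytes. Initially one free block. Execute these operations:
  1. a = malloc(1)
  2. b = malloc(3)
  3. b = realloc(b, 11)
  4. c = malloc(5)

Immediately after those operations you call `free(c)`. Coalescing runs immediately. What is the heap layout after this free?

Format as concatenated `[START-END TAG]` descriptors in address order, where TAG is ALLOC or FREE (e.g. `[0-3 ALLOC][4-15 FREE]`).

Op 1: a = malloc(1) -> a = 0; heap: [0-0 ALLOC][1-43 FREE]
Op 2: b = malloc(3) -> b = 1; heap: [0-0 ALLOC][1-3 ALLOC][4-43 FREE]
Op 3: b = realloc(b, 11) -> b = 1; heap: [0-0 ALLOC][1-11 ALLOC][12-43 FREE]
Op 4: c = malloc(5) -> c = 12; heap: [0-0 ALLOC][1-11 ALLOC][12-16 ALLOC][17-43 FREE]
free(c): c = 12 -> block [12-16 ALLOC]; mark free, coalesce with adjacent free neighbors -> [0-0 ALLOC][1-11 ALLOC][12-43 FREE]

Answer: [0-0 ALLOC][1-11 ALLOC][12-43 FREE]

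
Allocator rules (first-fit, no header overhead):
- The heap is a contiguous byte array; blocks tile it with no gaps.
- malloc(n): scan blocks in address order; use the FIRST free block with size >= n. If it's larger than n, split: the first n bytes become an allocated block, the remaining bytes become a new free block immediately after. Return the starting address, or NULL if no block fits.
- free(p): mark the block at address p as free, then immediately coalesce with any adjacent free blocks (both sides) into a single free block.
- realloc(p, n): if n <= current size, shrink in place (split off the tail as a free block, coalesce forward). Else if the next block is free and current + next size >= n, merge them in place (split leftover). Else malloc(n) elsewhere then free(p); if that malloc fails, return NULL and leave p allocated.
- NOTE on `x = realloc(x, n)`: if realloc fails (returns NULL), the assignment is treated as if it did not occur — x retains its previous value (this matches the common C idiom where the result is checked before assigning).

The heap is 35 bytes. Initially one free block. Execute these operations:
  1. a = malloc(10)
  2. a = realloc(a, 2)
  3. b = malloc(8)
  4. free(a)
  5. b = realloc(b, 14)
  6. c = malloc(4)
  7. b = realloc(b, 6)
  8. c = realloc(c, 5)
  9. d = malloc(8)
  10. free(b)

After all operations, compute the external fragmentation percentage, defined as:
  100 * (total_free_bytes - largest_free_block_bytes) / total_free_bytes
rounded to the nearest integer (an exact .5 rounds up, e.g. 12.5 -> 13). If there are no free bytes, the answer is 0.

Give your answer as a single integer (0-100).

Op 1: a = malloc(10) -> a = 0; heap: [0-9 ALLOC][10-34 FREE]
Op 2: a = realloc(a, 2) -> a = 0; heap: [0-1 ALLOC][2-34 FREE]
Op 3: b = malloc(8) -> b = 2; heap: [0-1 ALLOC][2-9 ALLOC][10-34 FREE]
Op 4: free(a) -> (freed a); heap: [0-1 FREE][2-9 ALLOC][10-34 FREE]
Op 5: b = realloc(b, 14) -> b = 2; heap: [0-1 FREE][2-15 ALLOC][16-34 FREE]
Op 6: c = malloc(4) -> c = 16; heap: [0-1 FREE][2-15 ALLOC][16-19 ALLOC][20-34 FREE]
Op 7: b = realloc(b, 6) -> b = 2; heap: [0-1 FREE][2-7 ALLOC][8-15 FREE][16-19 ALLOC][20-34 FREE]
Op 8: c = realloc(c, 5) -> c = 16; heap: [0-1 FREE][2-7 ALLOC][8-15 FREE][16-20 ALLOC][21-34 FREE]
Op 9: d = malloc(8) -> d = 8; heap: [0-1 FREE][2-7 ALLOC][8-15 ALLOC][16-20 ALLOC][21-34 FREE]
Op 10: free(b) -> (freed b); heap: [0-7 FREE][8-15 ALLOC][16-20 ALLOC][21-34 FREE]
Free blocks: [8 14] total_free=22 largest=14 -> 100*(22-14)/22 = 800/22 ≈ 36.364 -> rounds to 36

Answer: 36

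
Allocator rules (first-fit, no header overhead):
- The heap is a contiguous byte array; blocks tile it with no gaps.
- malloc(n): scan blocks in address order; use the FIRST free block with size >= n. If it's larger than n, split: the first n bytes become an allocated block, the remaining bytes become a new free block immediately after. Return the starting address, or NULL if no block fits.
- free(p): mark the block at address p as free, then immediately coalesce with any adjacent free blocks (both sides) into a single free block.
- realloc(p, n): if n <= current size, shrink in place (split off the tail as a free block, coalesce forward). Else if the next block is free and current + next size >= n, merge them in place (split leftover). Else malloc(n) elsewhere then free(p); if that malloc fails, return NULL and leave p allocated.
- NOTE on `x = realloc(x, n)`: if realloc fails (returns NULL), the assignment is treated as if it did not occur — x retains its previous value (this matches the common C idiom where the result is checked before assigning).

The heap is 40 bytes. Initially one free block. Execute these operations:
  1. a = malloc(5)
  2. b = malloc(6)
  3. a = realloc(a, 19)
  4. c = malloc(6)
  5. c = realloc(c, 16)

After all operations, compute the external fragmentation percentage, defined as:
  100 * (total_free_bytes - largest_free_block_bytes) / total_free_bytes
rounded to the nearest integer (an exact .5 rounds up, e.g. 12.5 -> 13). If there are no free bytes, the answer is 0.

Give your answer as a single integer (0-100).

Op 1: a = malloc(5) -> a = 0; heap: [0-4 ALLOC][5-39 FREE]
Op 2: b = malloc(6) -> b = 5; heap: [0-4 ALLOC][5-10 ALLOC][11-39 FREE]
Op 3: a = realloc(a, 19) -> a = 11; heap: [0-4 FREE][5-10 ALLOC][11-29 ALLOC][30-39 FREE]
Op 4: c = malloc(6) -> c = 30; heap: [0-4 FREE][5-10 ALLOC][11-29 ALLOC][30-35 ALLOC][36-39 FREE]
Op 5: c = realloc(c, 16) -> NULL (c unchanged); heap: [0-4 FREE][5-10 ALLOC][11-29 ALLOC][30-35 ALLOC][36-39 FREE]
Free blocks: [5 4] total_free=9 largest=5 -> 100*(9-5)/9 = 400/9 ≈ 44.444 -> rounds to 44

Answer: 44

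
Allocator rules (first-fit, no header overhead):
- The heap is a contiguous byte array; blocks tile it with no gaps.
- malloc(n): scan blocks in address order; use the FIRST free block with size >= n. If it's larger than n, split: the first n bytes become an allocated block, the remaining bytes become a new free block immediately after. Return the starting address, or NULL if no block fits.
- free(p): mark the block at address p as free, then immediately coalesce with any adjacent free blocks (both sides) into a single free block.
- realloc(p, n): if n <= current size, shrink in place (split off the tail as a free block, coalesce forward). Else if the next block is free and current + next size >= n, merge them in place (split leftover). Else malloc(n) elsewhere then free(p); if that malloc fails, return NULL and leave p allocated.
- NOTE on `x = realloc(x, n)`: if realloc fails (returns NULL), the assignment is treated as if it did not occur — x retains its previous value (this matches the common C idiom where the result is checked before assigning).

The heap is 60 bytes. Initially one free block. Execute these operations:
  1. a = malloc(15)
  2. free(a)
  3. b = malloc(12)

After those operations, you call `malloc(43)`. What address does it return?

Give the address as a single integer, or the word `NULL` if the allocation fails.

Answer: 12

Derivation:
Op 1: a = malloc(15) -> a = 0; heap: [0-14 ALLOC][15-59 FREE]
Op 2: free(a) -> (freed a); heap: [0-59 FREE]
Op 3: b = malloc(12) -> b = 0; heap: [0-11 ALLOC][12-59 FREE]
malloc(43): first-fit scan over [0-11 ALLOC][12-59 FREE] -> 12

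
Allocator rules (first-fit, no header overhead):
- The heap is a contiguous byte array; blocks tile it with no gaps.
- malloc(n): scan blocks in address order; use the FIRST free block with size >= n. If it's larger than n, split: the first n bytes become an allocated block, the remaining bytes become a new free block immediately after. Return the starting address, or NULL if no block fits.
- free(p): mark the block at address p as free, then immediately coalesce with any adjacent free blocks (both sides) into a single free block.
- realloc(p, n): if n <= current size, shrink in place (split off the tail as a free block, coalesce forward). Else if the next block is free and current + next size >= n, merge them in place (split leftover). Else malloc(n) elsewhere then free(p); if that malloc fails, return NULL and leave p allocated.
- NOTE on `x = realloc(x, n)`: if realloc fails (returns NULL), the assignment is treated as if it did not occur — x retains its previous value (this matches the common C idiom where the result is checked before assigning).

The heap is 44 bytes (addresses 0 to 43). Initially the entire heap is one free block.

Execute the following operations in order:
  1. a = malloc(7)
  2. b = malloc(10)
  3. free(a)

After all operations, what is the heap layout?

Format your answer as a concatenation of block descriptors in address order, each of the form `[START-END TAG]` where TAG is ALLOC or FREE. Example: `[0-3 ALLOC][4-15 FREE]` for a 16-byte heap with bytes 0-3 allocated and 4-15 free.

Op 1: a = malloc(7) -> a = 0; heap: [0-6 ALLOC][7-43 FREE]
Op 2: b = malloc(10) -> b = 7; heap: [0-6 ALLOC][7-16 ALLOC][17-43 FREE]
Op 3: free(a) -> (freed a); heap: [0-6 FREE][7-16 ALLOC][17-43 FREE]

Answer: [0-6 FREE][7-16 ALLOC][17-43 FREE]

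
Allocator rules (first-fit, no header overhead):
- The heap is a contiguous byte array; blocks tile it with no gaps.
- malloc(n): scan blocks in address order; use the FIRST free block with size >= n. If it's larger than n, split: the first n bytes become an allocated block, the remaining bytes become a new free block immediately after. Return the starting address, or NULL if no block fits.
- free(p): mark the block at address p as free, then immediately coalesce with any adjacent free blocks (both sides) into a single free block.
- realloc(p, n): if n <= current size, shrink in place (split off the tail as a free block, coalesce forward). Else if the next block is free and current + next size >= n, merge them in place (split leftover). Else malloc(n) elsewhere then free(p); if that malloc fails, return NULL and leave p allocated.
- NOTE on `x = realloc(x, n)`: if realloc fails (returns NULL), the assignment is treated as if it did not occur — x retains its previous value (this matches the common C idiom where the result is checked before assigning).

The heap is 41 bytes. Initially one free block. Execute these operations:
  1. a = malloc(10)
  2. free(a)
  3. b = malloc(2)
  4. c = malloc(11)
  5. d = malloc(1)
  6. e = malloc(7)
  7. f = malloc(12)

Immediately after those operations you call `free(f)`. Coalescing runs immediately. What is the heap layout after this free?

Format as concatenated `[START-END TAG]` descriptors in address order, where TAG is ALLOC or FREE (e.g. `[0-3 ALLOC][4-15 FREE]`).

Op 1: a = malloc(10) -> a = 0; heap: [0-9 ALLOC][10-40 FREE]
Op 2: free(a) -> (freed a); heap: [0-40 FREE]
Op 3: b = malloc(2) -> b = 0; heap: [0-1 ALLOC][2-40 FREE]
Op 4: c = malloc(11) -> c = 2; heap: [0-1 ALLOC][2-12 ALLOC][13-40 FREE]
Op 5: d = malloc(1) -> d = 13; heap: [0-1 ALLOC][2-12 ALLOC][13-13 ALLOC][14-40 FREE]
Op 6: e = malloc(7) -> e = 14; heap: [0-1 ALLOC][2-12 ALLOC][13-13 ALLOC][14-20 ALLOC][21-40 FREE]
Op 7: f = malloc(12) -> f = 21; heap: [0-1 ALLOC][2-12 ALLOC][13-13 ALLOC][14-20 ALLOC][21-32 ALLOC][33-40 FREE]
free(f): f = 21 -> block [21-32 ALLOC]; mark free, coalesce with adjacent free neighbors -> [0-1 ALLOC][2-12 ALLOC][13-13 ALLOC][14-20 ALLOC][21-40 FREE]

Answer: [0-1 ALLOC][2-12 ALLOC][13-13 ALLOC][14-20 ALLOC][21-40 FREE]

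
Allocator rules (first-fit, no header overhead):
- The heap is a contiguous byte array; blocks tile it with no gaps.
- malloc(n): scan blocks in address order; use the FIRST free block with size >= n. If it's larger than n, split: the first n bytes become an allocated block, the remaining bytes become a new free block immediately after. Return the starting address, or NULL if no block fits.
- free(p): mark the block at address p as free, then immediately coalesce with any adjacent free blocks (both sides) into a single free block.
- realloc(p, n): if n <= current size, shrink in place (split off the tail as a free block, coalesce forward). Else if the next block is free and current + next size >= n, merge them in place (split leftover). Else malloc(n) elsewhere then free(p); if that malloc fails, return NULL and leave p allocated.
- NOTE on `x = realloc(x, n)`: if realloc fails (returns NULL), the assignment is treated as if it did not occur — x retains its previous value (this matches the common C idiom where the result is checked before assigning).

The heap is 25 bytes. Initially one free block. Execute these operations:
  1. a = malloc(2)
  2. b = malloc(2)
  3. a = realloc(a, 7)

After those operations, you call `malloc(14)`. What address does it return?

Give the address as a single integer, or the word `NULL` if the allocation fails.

Answer: 11

Derivation:
Op 1: a = malloc(2) -> a = 0; heap: [0-1 ALLOC][2-24 FREE]
Op 2: b = malloc(2) -> b = 2; heap: [0-1 ALLOC][2-3 ALLOC][4-24 FREE]
Op 3: a = realloc(a, 7) -> a = 4; heap: [0-1 FREE][2-3 ALLOC][4-10 ALLOC][11-24 FREE]
malloc(14): first-fit scan over [0-1 FREE][2-3 ALLOC][4-10 ALLOC][11-24 FREE] -> 11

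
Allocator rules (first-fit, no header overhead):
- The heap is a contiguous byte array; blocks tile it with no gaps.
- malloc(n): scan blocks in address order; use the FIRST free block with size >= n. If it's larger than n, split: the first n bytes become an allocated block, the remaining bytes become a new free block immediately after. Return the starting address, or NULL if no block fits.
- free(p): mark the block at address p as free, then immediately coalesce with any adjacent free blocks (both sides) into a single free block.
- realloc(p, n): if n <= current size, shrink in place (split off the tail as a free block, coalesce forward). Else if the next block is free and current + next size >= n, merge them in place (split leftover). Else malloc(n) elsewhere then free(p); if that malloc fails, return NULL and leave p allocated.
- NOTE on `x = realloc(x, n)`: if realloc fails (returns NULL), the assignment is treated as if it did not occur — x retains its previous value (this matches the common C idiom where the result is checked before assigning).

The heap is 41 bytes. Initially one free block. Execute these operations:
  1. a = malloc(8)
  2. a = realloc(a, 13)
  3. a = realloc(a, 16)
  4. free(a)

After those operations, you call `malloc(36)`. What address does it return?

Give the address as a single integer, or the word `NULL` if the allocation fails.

Op 1: a = malloc(8) -> a = 0; heap: [0-7 ALLOC][8-40 FREE]
Op 2: a = realloc(a, 13) -> a = 0; heap: [0-12 ALLOC][13-40 FREE]
Op 3: a = realloc(a, 16) -> a = 0; heap: [0-15 ALLOC][16-40 FREE]
Op 4: free(a) -> (freed a); heap: [0-40 FREE]
malloc(36): first-fit scan over [0-40 FREE] -> 0

Answer: 0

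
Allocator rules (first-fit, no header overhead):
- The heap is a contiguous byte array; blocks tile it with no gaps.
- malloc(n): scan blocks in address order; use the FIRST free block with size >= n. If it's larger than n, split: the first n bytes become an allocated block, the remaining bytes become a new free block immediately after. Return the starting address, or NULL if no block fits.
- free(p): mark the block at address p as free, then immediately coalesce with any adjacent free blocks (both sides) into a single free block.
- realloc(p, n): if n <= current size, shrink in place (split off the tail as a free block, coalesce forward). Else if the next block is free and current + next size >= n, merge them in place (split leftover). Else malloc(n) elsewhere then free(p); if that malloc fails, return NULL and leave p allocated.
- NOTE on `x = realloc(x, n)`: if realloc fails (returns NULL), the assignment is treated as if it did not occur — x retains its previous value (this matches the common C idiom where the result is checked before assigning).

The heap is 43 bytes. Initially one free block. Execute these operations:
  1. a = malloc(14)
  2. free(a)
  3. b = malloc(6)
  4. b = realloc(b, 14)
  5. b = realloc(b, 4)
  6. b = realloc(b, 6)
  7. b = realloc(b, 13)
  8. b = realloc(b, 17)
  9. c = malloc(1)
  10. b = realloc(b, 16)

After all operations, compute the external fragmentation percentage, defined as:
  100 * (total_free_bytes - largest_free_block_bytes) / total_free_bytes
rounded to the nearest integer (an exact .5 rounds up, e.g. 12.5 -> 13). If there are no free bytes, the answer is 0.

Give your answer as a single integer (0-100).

Op 1: a = malloc(14) -> a = 0; heap: [0-13 ALLOC][14-42 FREE]
Op 2: free(a) -> (freed a); heap: [0-42 FREE]
Op 3: b = malloc(6) -> b = 0; heap: [0-5 ALLOC][6-42 FREE]
Op 4: b = realloc(b, 14) -> b = 0; heap: [0-13 ALLOC][14-42 FREE]
Op 5: b = realloc(b, 4) -> b = 0; heap: [0-3 ALLOC][4-42 FREE]
Op 6: b = realloc(b, 6) -> b = 0; heap: [0-5 ALLOC][6-42 FREE]
Op 7: b = realloc(b, 13) -> b = 0; heap: [0-12 ALLOC][13-42 FREE]
Op 8: b = realloc(b, 17) -> b = 0; heap: [0-16 ALLOC][17-42 FREE]
Op 9: c = malloc(1) -> c = 17; heap: [0-16 ALLOC][17-17 ALLOC][18-42 FREE]
Op 10: b = realloc(b, 16) -> b = 0; heap: [0-15 ALLOC][16-16 FREE][17-17 ALLOC][18-42 FREE]
Free blocks: [1 25] total_free=26 largest=25 -> 100*(26-25)/26 = 100/26 ≈ 3.846 -> rounds to 4

Answer: 4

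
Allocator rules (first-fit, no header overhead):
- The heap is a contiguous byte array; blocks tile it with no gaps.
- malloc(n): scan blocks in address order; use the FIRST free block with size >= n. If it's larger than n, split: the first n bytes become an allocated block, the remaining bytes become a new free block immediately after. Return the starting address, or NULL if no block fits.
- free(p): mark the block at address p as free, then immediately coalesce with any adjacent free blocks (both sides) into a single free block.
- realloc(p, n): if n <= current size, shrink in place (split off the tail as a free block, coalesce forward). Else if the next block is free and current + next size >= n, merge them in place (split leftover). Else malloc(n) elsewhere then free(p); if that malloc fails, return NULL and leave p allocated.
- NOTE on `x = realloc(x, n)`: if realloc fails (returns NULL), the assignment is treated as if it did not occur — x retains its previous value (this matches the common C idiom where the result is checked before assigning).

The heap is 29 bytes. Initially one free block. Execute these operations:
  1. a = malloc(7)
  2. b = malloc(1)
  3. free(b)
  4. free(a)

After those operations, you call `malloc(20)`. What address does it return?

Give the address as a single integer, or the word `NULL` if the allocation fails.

Op 1: a = malloc(7) -> a = 0; heap: [0-6 ALLOC][7-28 FREE]
Op 2: b = malloc(1) -> b = 7; heap: [0-6 ALLOC][7-7 ALLOC][8-28 FREE]
Op 3: free(b) -> (freed b); heap: [0-6 ALLOC][7-28 FREE]
Op 4: free(a) -> (freed a); heap: [0-28 FREE]
malloc(20): first-fit scan over [0-28 FREE] -> 0

Answer: 0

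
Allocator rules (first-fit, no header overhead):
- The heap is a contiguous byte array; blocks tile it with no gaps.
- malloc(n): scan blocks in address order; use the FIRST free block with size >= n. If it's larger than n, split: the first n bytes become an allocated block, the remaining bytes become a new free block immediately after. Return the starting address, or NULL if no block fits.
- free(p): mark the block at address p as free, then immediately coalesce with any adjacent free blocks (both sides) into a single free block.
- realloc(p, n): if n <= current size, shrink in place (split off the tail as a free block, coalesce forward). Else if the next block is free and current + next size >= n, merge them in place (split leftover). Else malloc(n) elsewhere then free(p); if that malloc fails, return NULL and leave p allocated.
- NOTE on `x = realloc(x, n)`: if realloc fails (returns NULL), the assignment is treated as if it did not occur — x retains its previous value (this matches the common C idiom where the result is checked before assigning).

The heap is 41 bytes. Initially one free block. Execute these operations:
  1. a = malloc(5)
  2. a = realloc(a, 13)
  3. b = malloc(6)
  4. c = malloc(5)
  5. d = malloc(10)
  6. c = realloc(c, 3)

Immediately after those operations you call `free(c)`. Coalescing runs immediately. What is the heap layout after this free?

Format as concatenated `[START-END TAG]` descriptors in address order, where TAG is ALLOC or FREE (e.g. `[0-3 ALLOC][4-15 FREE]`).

Op 1: a = malloc(5) -> a = 0; heap: [0-4 ALLOC][5-40 FREE]
Op 2: a = realloc(a, 13) -> a = 0; heap: [0-12 ALLOC][13-40 FREE]
Op 3: b = malloc(6) -> b = 13; heap: [0-12 ALLOC][13-18 ALLOC][19-40 FREE]
Op 4: c = malloc(5) -> c = 19; heap: [0-12 ALLOC][13-18 ALLOC][19-23 ALLOC][24-40 FREE]
Op 5: d = malloc(10) -> d = 24; heap: [0-12 ALLOC][13-18 ALLOC][19-23 ALLOC][24-33 ALLOC][34-40 FREE]
Op 6: c = realloc(c, 3) -> c = 19; heap: [0-12 ALLOC][13-18 ALLOC][19-21 ALLOC][22-23 FREE][24-33 ALLOC][34-40 FREE]
free(c): c = 19 -> block [19-21 ALLOC]; mark free, coalesce with adjacent free neighbors -> [0-12 ALLOC][13-18 ALLOC][19-23 FREE][24-33 ALLOC][34-40 FREE]

Answer: [0-12 ALLOC][13-18 ALLOC][19-23 FREE][24-33 ALLOC][34-40 FREE]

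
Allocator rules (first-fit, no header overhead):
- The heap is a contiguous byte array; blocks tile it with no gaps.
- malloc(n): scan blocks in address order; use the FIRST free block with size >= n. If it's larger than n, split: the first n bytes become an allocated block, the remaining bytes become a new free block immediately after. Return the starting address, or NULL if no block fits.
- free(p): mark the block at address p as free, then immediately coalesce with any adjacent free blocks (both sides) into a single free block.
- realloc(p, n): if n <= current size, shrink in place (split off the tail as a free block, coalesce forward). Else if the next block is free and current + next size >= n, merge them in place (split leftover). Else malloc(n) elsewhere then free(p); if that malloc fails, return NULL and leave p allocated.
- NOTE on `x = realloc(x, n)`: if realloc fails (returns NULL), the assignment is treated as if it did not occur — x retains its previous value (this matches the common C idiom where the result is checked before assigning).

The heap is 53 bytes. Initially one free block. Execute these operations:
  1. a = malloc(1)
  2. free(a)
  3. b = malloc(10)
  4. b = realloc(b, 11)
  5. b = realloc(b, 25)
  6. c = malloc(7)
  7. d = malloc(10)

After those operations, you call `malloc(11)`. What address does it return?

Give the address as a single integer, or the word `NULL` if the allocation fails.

Answer: 42

Derivation:
Op 1: a = malloc(1) -> a = 0; heap: [0-0 ALLOC][1-52 FREE]
Op 2: free(a) -> (freed a); heap: [0-52 FREE]
Op 3: b = malloc(10) -> b = 0; heap: [0-9 ALLOC][10-52 FREE]
Op 4: b = realloc(b, 11) -> b = 0; heap: [0-10 ALLOC][11-52 FREE]
Op 5: b = realloc(b, 25) -> b = 0; heap: [0-24 ALLOC][25-52 FREE]
Op 6: c = malloc(7) -> c = 25; heap: [0-24 ALLOC][25-31 ALLOC][32-52 FREE]
Op 7: d = malloc(10) -> d = 32; heap: [0-24 ALLOC][25-31 ALLOC][32-41 ALLOC][42-52 FREE]
malloc(11): first-fit scan over [0-24 ALLOC][25-31 ALLOC][32-41 ALLOC][42-52 FREE] -> 42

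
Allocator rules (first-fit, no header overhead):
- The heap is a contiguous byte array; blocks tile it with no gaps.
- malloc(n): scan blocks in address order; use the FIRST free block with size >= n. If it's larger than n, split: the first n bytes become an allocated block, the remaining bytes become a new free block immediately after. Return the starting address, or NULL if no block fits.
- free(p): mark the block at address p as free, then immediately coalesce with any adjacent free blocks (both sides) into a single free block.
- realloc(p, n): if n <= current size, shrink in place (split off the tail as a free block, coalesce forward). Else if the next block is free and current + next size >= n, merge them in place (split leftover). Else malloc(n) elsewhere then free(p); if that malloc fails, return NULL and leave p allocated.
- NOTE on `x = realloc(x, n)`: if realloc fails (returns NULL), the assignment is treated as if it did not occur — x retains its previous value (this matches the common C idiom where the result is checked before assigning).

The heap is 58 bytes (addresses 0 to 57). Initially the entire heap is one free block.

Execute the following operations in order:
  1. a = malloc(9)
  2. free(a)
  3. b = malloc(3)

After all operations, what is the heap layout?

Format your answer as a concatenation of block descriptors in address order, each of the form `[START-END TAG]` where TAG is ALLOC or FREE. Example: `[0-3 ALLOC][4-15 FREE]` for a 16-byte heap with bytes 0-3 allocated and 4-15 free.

Op 1: a = malloc(9) -> a = 0; heap: [0-8 ALLOC][9-57 FREE]
Op 2: free(a) -> (freed a); heap: [0-57 FREE]
Op 3: b = malloc(3) -> b = 0; heap: [0-2 ALLOC][3-57 FREE]

Answer: [0-2 ALLOC][3-57 FREE]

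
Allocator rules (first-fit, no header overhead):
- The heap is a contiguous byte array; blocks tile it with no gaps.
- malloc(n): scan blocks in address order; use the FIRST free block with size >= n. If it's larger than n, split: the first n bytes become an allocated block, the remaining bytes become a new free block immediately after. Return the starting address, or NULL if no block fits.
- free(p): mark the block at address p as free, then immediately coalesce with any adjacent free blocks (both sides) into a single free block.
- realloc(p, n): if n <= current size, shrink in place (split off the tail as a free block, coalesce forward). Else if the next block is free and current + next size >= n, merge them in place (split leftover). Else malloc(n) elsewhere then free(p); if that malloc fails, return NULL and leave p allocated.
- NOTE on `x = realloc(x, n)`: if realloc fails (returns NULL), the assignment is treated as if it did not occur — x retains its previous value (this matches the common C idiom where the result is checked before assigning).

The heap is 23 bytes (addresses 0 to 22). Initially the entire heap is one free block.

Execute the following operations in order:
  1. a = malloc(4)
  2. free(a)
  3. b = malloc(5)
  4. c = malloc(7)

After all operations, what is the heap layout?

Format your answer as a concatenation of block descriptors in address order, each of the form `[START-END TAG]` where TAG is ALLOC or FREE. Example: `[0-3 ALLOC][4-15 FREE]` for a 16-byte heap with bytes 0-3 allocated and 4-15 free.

Op 1: a = malloc(4) -> a = 0; heap: [0-3 ALLOC][4-22 FREE]
Op 2: free(a) -> (freed a); heap: [0-22 FREE]
Op 3: b = malloc(5) -> b = 0; heap: [0-4 ALLOC][5-22 FREE]
Op 4: c = malloc(7) -> c = 5; heap: [0-4 ALLOC][5-11 ALLOC][12-22 FREE]

Answer: [0-4 ALLOC][5-11 ALLOC][12-22 FREE]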